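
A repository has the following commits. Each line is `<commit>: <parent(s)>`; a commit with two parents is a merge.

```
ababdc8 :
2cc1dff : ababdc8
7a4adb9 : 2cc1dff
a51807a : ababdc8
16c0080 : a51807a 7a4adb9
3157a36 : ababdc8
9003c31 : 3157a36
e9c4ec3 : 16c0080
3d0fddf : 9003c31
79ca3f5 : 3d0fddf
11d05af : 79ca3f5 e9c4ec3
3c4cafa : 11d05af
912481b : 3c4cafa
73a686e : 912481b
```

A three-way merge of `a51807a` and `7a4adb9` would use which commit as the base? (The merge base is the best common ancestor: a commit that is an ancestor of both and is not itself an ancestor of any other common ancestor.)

Ancestors of a51807a: {a51807a, ababdc8}.
Ancestors of 7a4adb9: {2cc1dff, 7a4adb9, ababdc8}.
Common ancestors: {ababdc8}.
The only common ancestor is ababdc8, so it is the merge base.

ababdc8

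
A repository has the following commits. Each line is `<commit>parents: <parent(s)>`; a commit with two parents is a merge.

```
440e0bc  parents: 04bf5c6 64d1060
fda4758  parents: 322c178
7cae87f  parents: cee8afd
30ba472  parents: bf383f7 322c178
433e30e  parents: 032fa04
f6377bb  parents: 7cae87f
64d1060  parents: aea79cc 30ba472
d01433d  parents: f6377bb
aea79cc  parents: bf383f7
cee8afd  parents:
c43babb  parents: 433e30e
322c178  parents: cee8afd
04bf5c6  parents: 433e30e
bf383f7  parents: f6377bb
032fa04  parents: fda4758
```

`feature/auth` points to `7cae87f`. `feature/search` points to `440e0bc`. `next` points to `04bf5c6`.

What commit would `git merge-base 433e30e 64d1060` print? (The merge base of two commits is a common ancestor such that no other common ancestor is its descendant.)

Ancestors of 433e30e: {032fa04, 322c178, 433e30e, cee8afd, fda4758}.
Ancestors of 64d1060: {30ba472, 322c178, 64d1060, 7cae87f, aea79cc, bf383f7, cee8afd, f6377bb}.
Common ancestors: {322c178, cee8afd}.
Among these, 322c178 is not an ancestor of any other common ancestor — it is the merge base.

322c178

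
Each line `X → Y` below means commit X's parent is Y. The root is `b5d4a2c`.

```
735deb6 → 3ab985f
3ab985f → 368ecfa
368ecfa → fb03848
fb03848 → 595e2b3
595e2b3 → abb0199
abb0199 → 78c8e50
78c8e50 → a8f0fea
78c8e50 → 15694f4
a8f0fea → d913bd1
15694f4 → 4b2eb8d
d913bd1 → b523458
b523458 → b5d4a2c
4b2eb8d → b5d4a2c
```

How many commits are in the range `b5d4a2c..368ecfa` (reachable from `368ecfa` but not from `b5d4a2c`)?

Reachable from 368ecfa: {15694f4, 368ecfa, 4b2eb8d, 595e2b3, 78c8e50, a8f0fea, abb0199, b523458, b5d4a2c, d913bd1, fb03848}.
Reachable from b5d4a2c: {b5d4a2c}.
In 368ecfa's history but not b5d4a2c's: {15694f4, 368ecfa, 4b2eb8d, 595e2b3, 78c8e50, a8f0fea, abb0199, b523458, d913bd1, fb03848} — 10 commits.

10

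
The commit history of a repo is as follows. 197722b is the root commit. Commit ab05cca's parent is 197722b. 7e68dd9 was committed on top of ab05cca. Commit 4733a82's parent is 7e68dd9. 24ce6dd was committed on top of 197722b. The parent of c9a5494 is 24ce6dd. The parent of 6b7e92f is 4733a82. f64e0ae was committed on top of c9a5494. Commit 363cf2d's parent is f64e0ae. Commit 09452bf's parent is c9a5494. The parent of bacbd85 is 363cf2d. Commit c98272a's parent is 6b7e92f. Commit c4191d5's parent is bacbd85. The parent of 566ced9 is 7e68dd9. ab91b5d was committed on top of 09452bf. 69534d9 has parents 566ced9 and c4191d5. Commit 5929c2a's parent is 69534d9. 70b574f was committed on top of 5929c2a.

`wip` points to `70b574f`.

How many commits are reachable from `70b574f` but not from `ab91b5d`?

10

Reachable from 70b574f: {197722b, 24ce6dd, 363cf2d, 566ced9, 5929c2a, 69534d9, 70b574f, 7e68dd9, ab05cca, bacbd85, c4191d5, c9a5494, f64e0ae}.
Reachable from ab91b5d: {09452bf, 197722b, 24ce6dd, ab91b5d, c9a5494}.
In 70b574f's history but not ab91b5d's: {363cf2d, 566ced9, 5929c2a, 69534d9, 70b574f, 7e68dd9, ab05cca, bacbd85, c4191d5, f64e0ae} — 10 commits.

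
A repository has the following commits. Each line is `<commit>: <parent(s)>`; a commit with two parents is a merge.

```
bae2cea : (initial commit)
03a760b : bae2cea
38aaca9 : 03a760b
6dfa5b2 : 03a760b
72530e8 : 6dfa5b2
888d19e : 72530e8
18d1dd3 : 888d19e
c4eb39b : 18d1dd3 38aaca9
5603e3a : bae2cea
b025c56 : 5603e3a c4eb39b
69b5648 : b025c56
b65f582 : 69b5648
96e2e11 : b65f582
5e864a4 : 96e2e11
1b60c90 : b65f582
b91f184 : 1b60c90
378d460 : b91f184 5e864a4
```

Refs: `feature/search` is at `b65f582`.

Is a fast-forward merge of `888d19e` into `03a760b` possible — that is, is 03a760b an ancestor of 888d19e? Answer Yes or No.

A fast-forward from 03a760b to 888d19e is possible iff 03a760b is an ancestor of 888d19e.
Ancestors of 888d19e: {03a760b, 6dfa5b2, 72530e8, 888d19e, bae2cea}.
03a760b is among them, so fast-forward is possible.

Yes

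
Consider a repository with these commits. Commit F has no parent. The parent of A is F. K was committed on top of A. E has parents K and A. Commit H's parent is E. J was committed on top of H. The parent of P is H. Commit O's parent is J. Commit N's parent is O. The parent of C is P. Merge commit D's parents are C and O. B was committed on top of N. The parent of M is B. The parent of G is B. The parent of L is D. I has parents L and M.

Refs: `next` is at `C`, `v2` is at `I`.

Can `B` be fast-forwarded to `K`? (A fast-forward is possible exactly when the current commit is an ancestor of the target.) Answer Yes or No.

A fast-forward from B to K is possible iff B is an ancestor of K.
Ancestors of K: {A, F, K}.
B is not among them, so fast-forward is not possible.

No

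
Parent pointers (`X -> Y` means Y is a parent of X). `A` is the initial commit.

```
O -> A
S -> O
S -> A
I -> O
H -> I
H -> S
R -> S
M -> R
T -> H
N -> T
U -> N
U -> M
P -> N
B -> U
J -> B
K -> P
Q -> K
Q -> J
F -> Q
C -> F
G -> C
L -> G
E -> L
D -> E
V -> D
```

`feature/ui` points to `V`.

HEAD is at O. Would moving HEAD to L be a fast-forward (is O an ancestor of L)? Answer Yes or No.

Yes

A fast-forward from O to L is possible iff O is an ancestor of L.
Ancestors of L: {A, B, C, F, G, H, I, J, K, L, M, N, O, P, Q, R, S, T, U}.
O is among them, so fast-forward is possible.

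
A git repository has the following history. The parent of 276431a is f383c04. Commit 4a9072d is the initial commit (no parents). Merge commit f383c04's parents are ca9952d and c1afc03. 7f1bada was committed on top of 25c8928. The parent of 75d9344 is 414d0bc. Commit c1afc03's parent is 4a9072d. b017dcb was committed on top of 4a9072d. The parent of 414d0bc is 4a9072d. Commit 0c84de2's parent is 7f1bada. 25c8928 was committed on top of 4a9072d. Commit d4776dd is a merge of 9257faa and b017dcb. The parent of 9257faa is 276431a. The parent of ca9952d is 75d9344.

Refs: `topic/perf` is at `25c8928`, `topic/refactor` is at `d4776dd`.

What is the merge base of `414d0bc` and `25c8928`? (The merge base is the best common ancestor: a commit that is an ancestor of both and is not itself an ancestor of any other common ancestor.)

4a9072d

Ancestors of 414d0bc: {414d0bc, 4a9072d}.
Ancestors of 25c8928: {25c8928, 4a9072d}.
Common ancestors: {4a9072d}.
The only common ancestor is 4a9072d, so it is the merge base.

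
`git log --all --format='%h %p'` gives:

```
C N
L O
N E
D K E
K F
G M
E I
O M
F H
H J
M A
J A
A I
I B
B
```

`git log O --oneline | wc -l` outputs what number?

5

Walking parent pointers from O: reachable set = {A, B, I, M, O}.
That is 5 commits.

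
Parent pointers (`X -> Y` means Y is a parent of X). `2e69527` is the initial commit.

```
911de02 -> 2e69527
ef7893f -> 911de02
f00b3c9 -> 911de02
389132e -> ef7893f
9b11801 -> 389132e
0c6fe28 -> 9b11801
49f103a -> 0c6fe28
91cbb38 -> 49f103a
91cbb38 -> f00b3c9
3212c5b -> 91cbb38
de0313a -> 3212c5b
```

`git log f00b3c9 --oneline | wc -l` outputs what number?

3

Walking parent pointers from f00b3c9: reachable set = {2e69527, 911de02, f00b3c9}.
That is 3 commits.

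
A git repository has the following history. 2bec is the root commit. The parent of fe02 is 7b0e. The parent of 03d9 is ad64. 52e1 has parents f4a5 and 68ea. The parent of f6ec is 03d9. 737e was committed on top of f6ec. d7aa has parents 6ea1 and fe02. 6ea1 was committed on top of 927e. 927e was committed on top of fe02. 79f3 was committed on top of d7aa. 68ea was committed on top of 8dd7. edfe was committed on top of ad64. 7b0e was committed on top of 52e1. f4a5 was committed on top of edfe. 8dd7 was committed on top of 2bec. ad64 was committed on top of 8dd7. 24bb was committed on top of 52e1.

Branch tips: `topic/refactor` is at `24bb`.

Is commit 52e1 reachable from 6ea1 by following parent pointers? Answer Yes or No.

Yes

Ancestors of 6ea1 (commits reachable by following parents): {2bec, 52e1, 68ea, 6ea1, 7b0e, 8dd7, 927e, ad64, edfe, f4a5, fe02}.
52e1 is in that set, so it is an ancestor of 6ea1.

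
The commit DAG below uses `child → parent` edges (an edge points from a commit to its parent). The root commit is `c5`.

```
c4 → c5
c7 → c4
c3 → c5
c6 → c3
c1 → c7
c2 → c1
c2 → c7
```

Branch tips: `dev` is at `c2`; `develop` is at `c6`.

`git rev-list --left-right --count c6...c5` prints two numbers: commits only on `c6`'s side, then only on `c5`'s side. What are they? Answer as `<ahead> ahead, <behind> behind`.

Reachable from c6: {c3, c5, c6}.
Reachable from c5: {c5}.
Only in c6's history (ahead): {c3, c6} — 2.
Only in c5's history (behind): {} — 0.

2 ahead, 0 behind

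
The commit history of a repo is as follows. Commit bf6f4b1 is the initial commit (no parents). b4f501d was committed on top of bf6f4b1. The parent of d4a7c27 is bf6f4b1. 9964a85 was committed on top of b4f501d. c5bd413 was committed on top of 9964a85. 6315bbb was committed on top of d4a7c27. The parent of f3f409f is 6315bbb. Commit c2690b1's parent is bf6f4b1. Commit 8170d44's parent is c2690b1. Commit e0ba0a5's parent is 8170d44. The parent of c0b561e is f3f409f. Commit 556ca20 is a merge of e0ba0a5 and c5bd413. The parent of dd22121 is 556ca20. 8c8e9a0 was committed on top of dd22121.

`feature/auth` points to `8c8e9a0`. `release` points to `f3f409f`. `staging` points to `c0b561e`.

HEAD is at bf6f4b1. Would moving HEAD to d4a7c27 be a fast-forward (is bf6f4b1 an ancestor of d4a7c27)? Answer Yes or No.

A fast-forward from bf6f4b1 to d4a7c27 is possible iff bf6f4b1 is an ancestor of d4a7c27.
Ancestors of d4a7c27: {bf6f4b1, d4a7c27}.
bf6f4b1 is among them, so fast-forward is possible.

Yes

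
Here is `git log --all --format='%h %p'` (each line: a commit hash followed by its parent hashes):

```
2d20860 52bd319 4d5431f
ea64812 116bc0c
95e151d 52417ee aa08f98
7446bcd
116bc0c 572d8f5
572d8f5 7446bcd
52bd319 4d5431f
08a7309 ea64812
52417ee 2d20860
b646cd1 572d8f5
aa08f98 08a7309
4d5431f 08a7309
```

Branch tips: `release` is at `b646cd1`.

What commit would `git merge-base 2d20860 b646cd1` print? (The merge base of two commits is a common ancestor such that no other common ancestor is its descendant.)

572d8f5

Ancestors of 2d20860: {08a7309, 116bc0c, 2d20860, 4d5431f, 52bd319, 572d8f5, 7446bcd, ea64812}.
Ancestors of b646cd1: {572d8f5, 7446bcd, b646cd1}.
Common ancestors: {572d8f5, 7446bcd}.
Among these, 572d8f5 is not an ancestor of any other common ancestor — it is the merge base.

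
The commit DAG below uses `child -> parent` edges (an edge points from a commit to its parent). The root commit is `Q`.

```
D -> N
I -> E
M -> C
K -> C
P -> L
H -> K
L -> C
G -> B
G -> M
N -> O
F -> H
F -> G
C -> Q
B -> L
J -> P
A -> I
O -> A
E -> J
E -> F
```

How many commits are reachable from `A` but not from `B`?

Reachable from A: {A, B, C, E, F, G, H, I, J, K, L, M, P, Q}.
Reachable from B: {B, C, L, Q}.
In A's history but not B's: {A, E, F, G, H, I, J, K, M, P} — 10 commits.

10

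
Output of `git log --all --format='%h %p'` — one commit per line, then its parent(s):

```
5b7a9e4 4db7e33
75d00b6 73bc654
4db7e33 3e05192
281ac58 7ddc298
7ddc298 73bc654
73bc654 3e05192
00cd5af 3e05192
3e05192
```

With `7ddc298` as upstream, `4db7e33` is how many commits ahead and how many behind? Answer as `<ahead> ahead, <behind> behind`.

1 ahead, 2 behind

Reachable from 4db7e33: {3e05192, 4db7e33}.
Reachable from 7ddc298: {3e05192, 73bc654, 7ddc298}.
Only in 4db7e33's history (ahead): {4db7e33} — 1.
Only in 7ddc298's history (behind): {73bc654, 7ddc298} — 2.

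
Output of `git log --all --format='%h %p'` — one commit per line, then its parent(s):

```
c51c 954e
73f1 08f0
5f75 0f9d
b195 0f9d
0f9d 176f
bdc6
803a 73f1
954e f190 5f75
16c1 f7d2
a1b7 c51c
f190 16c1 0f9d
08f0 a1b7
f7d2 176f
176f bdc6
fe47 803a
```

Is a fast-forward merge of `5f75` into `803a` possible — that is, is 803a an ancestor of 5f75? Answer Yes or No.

A fast-forward from 803a to 5f75 is possible iff 803a is an ancestor of 5f75.
Ancestors of 5f75: {0f9d, 176f, 5f75, bdc6}.
803a is not among them, so fast-forward is not possible.

No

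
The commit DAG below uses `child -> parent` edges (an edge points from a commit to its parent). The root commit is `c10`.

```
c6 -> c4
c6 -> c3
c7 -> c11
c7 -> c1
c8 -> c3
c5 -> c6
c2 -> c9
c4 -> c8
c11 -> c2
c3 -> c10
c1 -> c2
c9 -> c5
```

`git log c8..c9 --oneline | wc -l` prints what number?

4

Reachable from c9: {c10, c3, c4, c5, c6, c8, c9}.
Reachable from c8: {c10, c3, c8}.
In c9's history but not c8's: {c4, c5, c6, c9} — 4 commits.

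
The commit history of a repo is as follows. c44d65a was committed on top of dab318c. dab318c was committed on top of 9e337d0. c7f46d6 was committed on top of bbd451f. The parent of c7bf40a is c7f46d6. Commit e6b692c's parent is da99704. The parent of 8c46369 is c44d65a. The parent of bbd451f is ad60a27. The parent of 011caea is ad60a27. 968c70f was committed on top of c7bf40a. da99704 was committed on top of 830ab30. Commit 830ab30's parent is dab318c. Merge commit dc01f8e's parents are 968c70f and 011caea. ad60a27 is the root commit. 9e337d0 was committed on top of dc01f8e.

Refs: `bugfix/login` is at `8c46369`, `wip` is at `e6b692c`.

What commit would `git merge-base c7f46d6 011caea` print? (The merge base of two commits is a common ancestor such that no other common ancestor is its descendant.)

ad60a27

Ancestors of c7f46d6: {ad60a27, bbd451f, c7f46d6}.
Ancestors of 011caea: {011caea, ad60a27}.
Common ancestors: {ad60a27}.
The only common ancestor is ad60a27, so it is the merge base.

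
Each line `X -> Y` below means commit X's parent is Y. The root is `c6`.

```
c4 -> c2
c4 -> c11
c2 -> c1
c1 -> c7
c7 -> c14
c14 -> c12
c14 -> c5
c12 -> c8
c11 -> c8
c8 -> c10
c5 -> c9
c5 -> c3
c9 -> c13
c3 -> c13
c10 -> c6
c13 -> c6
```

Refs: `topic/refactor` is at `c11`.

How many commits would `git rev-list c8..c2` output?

Reachable from c2: {c1, c10, c12, c13, c14, c2, c3, c5, c6, c7, c8, c9}.
Reachable from c8: {c10, c6, c8}.
In c2's history but not c8's: {c1, c12, c13, c14, c2, c3, c5, c7, c9} — 9 commits.

9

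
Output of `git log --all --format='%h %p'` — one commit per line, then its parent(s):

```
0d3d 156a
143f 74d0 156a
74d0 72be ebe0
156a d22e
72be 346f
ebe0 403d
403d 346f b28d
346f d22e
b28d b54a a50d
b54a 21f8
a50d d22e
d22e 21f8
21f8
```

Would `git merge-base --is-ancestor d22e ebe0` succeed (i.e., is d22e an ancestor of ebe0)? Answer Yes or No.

Yes

Ancestors of ebe0 (commits reachable by following parents): {21f8, 346f, 403d, a50d, b28d, b54a, d22e, ebe0}.
d22e is in that set, so it is an ancestor of ebe0.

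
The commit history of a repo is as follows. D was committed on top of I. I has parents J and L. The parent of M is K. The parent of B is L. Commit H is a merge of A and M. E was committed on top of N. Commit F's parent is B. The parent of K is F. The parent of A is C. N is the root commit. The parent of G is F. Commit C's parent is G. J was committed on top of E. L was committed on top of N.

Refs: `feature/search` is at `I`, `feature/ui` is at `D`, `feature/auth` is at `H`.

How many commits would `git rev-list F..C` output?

2

Reachable from C: {B, C, F, G, L, N}.
Reachable from F: {B, F, L, N}.
In C's history but not F's: {C, G} — 2 commits.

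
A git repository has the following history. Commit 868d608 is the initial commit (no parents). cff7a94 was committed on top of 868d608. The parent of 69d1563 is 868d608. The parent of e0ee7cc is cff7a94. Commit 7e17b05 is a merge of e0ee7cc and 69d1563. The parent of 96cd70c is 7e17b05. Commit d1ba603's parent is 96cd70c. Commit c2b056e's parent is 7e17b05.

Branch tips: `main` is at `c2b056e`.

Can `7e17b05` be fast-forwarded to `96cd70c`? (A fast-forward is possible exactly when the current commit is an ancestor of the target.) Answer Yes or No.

A fast-forward from 7e17b05 to 96cd70c is possible iff 7e17b05 is an ancestor of 96cd70c.
Ancestors of 96cd70c: {69d1563, 7e17b05, 868d608, 96cd70c, cff7a94, e0ee7cc}.
7e17b05 is among them, so fast-forward is possible.

Yes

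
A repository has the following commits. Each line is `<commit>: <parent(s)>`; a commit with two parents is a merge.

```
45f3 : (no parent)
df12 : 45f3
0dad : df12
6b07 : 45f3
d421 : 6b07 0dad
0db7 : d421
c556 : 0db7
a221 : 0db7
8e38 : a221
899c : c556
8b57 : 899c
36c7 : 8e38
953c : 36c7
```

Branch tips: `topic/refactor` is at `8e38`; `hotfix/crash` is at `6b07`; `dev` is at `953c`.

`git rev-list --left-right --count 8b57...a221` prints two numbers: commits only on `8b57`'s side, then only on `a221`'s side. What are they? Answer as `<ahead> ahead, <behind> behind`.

Reachable from 8b57: {0dad, 0db7, 45f3, 6b07, 899c, 8b57, c556, d421, df12}.
Reachable from a221: {0dad, 0db7, 45f3, 6b07, a221, d421, df12}.
Only in 8b57's history (ahead): {899c, 8b57, c556} — 3.
Only in a221's history (behind): {a221} — 1.

3 ahead, 1 behind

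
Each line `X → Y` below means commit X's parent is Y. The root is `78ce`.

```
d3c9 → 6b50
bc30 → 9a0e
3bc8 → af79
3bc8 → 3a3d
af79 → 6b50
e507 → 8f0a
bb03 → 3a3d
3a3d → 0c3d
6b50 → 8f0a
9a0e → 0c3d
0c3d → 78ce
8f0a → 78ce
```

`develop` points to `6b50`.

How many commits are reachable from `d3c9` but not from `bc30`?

Reachable from d3c9: {6b50, 78ce, 8f0a, d3c9}.
Reachable from bc30: {0c3d, 78ce, 9a0e, bc30}.
In d3c9's history but not bc30's: {6b50, 8f0a, d3c9} — 3 commits.

3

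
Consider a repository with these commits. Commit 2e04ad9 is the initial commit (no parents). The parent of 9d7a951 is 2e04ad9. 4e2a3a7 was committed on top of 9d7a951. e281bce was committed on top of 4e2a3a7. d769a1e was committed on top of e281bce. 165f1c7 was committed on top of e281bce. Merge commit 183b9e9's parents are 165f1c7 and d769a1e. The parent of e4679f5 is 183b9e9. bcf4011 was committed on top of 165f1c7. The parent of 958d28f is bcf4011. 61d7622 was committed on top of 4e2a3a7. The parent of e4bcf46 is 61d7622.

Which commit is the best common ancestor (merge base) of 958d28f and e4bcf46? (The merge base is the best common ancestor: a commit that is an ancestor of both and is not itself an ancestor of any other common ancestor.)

4e2a3a7

Ancestors of 958d28f: {165f1c7, 2e04ad9, 4e2a3a7, 958d28f, 9d7a951, bcf4011, e281bce}.
Ancestors of e4bcf46: {2e04ad9, 4e2a3a7, 61d7622, 9d7a951, e4bcf46}.
Common ancestors: {2e04ad9, 4e2a3a7, 9d7a951}.
Among these, 4e2a3a7 is not an ancestor of any other common ancestor — it is the merge base.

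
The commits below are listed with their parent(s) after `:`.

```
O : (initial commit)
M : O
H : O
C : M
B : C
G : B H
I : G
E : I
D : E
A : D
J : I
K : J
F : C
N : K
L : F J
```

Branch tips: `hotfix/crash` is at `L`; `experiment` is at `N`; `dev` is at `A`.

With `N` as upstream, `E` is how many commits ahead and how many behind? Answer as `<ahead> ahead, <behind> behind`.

Reachable from E: {B, C, E, G, H, I, M, O}.
Reachable from N: {B, C, G, H, I, J, K, M, N, O}.
Only in E's history (ahead): {E} — 1.
Only in N's history (behind): {J, K, N} — 3.

1 ahead, 3 behind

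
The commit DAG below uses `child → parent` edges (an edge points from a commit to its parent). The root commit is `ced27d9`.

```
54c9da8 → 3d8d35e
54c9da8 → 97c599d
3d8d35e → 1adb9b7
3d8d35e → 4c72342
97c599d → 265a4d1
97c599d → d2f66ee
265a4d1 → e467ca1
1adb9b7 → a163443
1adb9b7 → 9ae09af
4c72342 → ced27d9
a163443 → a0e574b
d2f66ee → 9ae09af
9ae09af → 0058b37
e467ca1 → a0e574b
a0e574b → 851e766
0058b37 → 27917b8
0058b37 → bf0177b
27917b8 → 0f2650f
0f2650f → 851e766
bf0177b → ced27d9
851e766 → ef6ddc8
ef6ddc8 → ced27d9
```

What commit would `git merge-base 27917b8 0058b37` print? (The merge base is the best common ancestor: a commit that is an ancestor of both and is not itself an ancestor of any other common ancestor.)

27917b8

Ancestors of 27917b8: {0f2650f, 27917b8, 851e766, ced27d9, ef6ddc8}.
Ancestors of 0058b37: {0058b37, 0f2650f, 27917b8, 851e766, bf0177b, ced27d9, ef6ddc8}.
Common ancestors: {0f2650f, 27917b8, 851e766, ced27d9, ef6ddc8}.
Among these, 27917b8 is not an ancestor of any other common ancestor — it is the merge base.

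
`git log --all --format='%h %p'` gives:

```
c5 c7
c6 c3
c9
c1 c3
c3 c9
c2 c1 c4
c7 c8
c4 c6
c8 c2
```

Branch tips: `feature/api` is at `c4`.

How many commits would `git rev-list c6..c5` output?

6

Reachable from c5: {c1, c2, c3, c4, c5, c6, c7, c8, c9}.
Reachable from c6: {c3, c6, c9}.
In c5's history but not c6's: {c1, c2, c4, c5, c7, c8} — 6 commits.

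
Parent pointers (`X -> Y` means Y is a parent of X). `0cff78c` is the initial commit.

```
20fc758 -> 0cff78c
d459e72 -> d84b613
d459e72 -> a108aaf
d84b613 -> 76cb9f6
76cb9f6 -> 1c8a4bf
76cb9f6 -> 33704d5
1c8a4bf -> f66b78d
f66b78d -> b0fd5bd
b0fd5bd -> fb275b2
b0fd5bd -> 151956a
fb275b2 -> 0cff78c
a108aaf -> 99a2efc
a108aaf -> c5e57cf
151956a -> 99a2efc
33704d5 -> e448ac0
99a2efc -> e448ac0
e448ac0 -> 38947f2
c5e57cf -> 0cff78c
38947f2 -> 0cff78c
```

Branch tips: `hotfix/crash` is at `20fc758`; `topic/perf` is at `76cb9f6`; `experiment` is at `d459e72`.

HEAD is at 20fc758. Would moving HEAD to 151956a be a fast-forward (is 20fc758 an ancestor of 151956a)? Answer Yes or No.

A fast-forward from 20fc758 to 151956a is possible iff 20fc758 is an ancestor of 151956a.
Ancestors of 151956a: {0cff78c, 151956a, 38947f2, 99a2efc, e448ac0}.
20fc758 is not among them, so fast-forward is not possible.

No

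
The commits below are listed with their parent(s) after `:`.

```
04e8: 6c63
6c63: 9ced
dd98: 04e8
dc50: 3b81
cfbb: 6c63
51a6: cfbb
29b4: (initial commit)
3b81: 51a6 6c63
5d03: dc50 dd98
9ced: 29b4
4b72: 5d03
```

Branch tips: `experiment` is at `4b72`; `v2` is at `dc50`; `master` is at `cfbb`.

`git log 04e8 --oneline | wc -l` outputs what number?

Walking parent pointers from 04e8: reachable set = {04e8, 29b4, 6c63, 9ced}.
That is 4 commits.

4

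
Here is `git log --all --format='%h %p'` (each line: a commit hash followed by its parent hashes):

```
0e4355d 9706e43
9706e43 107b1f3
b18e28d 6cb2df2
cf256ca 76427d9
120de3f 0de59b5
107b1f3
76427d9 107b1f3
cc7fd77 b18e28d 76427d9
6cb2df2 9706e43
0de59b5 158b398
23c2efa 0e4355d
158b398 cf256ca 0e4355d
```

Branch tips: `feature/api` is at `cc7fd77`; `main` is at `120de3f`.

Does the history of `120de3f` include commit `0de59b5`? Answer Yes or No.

Ancestors of 120de3f (commits reachable by following parents): {0de59b5, 0e4355d, 107b1f3, 120de3f, 158b398, 76427d9, 9706e43, cf256ca}.
0de59b5 is in that set, so it is an ancestor of 120de3f.

Yes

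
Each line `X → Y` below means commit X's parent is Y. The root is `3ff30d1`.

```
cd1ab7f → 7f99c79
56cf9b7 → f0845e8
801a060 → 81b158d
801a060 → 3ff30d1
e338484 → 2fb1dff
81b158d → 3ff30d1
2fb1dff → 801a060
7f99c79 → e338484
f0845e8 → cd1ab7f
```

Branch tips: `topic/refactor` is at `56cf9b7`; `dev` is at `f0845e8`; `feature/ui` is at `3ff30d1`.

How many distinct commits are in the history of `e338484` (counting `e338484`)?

5

Walking parent pointers from e338484: reachable set = {2fb1dff, 3ff30d1, 801a060, 81b158d, e338484}.
That is 5 commits.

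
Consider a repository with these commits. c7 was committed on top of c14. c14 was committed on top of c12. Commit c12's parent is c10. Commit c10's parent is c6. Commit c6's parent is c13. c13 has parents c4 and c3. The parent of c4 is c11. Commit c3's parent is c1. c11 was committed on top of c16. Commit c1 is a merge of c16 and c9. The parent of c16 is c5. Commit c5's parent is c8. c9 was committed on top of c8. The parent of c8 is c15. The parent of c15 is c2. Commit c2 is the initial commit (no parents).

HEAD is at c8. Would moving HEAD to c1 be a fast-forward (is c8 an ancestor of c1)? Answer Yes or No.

Yes

A fast-forward from c8 to c1 is possible iff c8 is an ancestor of c1.
Ancestors of c1: {c1, c15, c16, c2, c5, c8, c9}.
c8 is among them, so fast-forward is possible.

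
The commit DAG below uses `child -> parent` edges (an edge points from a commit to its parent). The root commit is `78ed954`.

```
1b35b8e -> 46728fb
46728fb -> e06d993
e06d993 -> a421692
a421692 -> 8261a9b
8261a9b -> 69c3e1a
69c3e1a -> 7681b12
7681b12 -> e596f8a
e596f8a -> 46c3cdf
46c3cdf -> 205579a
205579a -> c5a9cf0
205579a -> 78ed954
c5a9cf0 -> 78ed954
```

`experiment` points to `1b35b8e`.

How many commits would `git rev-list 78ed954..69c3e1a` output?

6

Reachable from 69c3e1a: {205579a, 46c3cdf, 69c3e1a, 7681b12, 78ed954, c5a9cf0, e596f8a}.
Reachable from 78ed954: {78ed954}.
In 69c3e1a's history but not 78ed954's: {205579a, 46c3cdf, 69c3e1a, 7681b12, c5a9cf0, e596f8a} — 6 commits.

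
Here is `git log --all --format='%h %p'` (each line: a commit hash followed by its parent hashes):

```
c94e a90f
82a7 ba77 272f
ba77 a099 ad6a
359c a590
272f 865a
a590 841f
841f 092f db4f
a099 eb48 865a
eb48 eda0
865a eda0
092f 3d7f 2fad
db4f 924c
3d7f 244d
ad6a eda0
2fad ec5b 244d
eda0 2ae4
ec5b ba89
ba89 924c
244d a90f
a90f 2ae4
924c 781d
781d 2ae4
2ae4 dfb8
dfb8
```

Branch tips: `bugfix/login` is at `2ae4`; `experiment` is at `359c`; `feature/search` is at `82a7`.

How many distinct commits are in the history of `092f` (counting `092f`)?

Walking parent pointers from 092f: reachable set = {092f, 244d, 2ae4, 2fad, 3d7f, 781d, 924c, a90f, ba89, dfb8, ec5b}.
That is 11 commits.

11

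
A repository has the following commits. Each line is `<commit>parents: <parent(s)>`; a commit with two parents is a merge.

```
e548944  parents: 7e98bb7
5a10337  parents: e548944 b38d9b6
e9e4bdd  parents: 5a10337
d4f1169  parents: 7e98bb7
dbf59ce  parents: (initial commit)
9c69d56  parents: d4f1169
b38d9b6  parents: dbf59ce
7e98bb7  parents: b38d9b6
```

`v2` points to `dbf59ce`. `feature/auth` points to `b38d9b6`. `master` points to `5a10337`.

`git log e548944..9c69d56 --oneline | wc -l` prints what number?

2

Reachable from 9c69d56: {7e98bb7, 9c69d56, b38d9b6, d4f1169, dbf59ce}.
Reachable from e548944: {7e98bb7, b38d9b6, dbf59ce, e548944}.
In 9c69d56's history but not e548944's: {9c69d56, d4f1169} — 2 commits.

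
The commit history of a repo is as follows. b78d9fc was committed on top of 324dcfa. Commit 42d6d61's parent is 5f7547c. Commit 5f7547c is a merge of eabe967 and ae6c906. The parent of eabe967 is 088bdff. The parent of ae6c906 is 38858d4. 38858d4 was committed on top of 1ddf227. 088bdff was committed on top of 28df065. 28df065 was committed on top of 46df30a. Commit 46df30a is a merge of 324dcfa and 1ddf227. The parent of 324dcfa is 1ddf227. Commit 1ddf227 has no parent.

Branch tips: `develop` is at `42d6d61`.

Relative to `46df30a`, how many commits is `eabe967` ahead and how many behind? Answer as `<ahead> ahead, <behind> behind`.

3 ahead, 0 behind

Reachable from eabe967: {088bdff, 1ddf227, 28df065, 324dcfa, 46df30a, eabe967}.
Reachable from 46df30a: {1ddf227, 324dcfa, 46df30a}.
Only in eabe967's history (ahead): {088bdff, 28df065, eabe967} — 3.
Only in 46df30a's history (behind): {} — 0.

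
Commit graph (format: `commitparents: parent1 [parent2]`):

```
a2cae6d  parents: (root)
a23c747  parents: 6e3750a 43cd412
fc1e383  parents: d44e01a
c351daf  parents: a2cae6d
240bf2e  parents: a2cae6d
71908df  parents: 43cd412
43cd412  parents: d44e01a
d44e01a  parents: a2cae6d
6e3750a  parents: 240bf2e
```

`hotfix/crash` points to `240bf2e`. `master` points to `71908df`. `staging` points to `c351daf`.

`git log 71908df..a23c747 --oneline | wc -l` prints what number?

3

Reachable from a23c747: {240bf2e, 43cd412, 6e3750a, a23c747, a2cae6d, d44e01a}.
Reachable from 71908df: {43cd412, 71908df, a2cae6d, d44e01a}.
In a23c747's history but not 71908df's: {240bf2e, 6e3750a, a23c747} — 3 commits.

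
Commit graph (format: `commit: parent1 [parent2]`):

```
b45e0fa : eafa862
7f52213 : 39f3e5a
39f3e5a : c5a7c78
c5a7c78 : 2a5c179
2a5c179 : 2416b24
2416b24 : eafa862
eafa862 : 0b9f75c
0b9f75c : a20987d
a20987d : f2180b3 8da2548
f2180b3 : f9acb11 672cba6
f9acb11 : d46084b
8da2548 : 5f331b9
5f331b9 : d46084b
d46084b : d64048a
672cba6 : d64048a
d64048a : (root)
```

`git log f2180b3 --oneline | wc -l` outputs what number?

5

Walking parent pointers from f2180b3: reachable set = {672cba6, d46084b, d64048a, f2180b3, f9acb11}.
That is 5 commits.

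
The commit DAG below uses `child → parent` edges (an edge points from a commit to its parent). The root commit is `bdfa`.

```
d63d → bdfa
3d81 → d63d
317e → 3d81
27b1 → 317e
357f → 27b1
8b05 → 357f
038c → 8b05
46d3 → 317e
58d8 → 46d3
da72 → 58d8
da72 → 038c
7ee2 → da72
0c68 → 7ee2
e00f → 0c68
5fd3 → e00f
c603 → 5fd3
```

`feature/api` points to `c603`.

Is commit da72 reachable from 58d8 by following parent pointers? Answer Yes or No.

Ancestors of 58d8: {317e, 3d81, 46d3, 58d8, bdfa, d63d}.
da72 is not in that set, so it is not an ancestor of 58d8.

No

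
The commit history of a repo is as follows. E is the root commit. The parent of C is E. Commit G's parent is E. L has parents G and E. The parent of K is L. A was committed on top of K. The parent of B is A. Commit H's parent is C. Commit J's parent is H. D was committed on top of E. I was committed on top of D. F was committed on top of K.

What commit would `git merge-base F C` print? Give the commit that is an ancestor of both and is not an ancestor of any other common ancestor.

Ancestors of F: {E, F, G, K, L}.
Ancestors of C: {C, E}.
Common ancestors: {E}.
The only common ancestor is E, so it is the merge base.

E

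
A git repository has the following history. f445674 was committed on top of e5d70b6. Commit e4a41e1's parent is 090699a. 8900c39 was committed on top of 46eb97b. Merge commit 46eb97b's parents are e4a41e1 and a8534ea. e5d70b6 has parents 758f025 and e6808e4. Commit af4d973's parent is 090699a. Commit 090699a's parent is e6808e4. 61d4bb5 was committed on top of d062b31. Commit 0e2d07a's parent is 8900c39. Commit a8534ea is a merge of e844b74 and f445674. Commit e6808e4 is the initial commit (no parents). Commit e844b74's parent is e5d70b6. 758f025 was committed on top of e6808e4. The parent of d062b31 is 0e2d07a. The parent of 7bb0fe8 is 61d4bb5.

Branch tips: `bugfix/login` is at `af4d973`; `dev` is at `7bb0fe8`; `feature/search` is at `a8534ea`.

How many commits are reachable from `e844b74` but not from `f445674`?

1

Reachable from e844b74: {758f025, e5d70b6, e6808e4, e844b74}.
Reachable from f445674: {758f025, e5d70b6, e6808e4, f445674}.
In e844b74's history but not f445674's: {e844b74} — 1 commit.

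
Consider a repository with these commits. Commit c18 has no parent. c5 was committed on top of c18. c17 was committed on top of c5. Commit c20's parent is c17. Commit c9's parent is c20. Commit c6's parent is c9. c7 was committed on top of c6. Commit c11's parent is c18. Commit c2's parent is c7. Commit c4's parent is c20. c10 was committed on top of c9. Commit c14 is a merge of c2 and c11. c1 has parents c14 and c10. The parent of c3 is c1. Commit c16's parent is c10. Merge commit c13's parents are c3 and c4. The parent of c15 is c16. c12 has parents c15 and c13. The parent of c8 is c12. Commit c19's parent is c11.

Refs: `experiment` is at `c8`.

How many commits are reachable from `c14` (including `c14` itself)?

Walking parent pointers from c14: reachable set = {c11, c14, c17, c18, c2, c20, c5, c6, c7, c9}.
That is 10 commits.

10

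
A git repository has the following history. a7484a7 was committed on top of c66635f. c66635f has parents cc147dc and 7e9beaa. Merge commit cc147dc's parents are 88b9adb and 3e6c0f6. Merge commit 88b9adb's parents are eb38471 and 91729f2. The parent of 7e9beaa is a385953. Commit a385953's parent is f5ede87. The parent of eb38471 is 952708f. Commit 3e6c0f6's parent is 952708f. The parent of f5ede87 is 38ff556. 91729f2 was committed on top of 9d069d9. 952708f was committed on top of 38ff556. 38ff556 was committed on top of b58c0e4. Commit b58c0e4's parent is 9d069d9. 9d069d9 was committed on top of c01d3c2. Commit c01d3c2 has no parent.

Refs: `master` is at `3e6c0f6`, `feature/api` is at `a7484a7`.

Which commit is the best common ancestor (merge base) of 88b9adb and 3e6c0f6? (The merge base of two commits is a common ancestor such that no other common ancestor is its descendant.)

Ancestors of 88b9adb: {38ff556, 88b9adb, 91729f2, 952708f, 9d069d9, b58c0e4, c01d3c2, eb38471}.
Ancestors of 3e6c0f6: {38ff556, 3e6c0f6, 952708f, 9d069d9, b58c0e4, c01d3c2}.
Common ancestors: {38ff556, 952708f, 9d069d9, b58c0e4, c01d3c2}.
Among these, 952708f is not an ancestor of any other common ancestor — it is the merge base.

952708f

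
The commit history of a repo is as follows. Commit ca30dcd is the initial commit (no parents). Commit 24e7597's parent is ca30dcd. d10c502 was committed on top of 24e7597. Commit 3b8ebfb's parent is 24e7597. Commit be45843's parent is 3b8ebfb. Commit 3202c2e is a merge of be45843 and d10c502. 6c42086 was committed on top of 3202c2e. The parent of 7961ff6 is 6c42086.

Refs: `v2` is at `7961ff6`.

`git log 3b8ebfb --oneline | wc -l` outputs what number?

Walking parent pointers from 3b8ebfb: reachable set = {24e7597, 3b8ebfb, ca30dcd}.
That is 3 commits.

3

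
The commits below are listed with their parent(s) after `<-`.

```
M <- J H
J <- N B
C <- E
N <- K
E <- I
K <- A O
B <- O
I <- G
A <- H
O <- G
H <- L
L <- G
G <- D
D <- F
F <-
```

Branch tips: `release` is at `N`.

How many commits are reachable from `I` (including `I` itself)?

4

Walking parent pointers from I: reachable set = {D, F, G, I}.
That is 4 commits.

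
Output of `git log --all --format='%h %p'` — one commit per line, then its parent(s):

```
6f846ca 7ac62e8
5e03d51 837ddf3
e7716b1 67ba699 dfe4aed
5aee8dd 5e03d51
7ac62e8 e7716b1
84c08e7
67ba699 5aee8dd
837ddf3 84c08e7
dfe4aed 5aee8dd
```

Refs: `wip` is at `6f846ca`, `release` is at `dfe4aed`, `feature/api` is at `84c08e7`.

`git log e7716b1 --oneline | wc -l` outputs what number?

7

Walking parent pointers from e7716b1: reachable set = {5aee8dd, 5e03d51, 67ba699, 837ddf3, 84c08e7, dfe4aed, e7716b1}.
That is 7 commits.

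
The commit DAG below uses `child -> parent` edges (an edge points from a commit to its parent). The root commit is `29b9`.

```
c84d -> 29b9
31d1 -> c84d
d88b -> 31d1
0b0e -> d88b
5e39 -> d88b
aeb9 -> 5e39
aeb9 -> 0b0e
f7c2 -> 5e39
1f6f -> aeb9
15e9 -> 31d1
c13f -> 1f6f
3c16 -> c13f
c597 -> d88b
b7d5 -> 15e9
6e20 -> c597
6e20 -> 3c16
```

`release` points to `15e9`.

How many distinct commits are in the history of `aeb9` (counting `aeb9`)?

7

Walking parent pointers from aeb9: reachable set = {0b0e, 29b9, 31d1, 5e39, aeb9, c84d, d88b}.
That is 7 commits.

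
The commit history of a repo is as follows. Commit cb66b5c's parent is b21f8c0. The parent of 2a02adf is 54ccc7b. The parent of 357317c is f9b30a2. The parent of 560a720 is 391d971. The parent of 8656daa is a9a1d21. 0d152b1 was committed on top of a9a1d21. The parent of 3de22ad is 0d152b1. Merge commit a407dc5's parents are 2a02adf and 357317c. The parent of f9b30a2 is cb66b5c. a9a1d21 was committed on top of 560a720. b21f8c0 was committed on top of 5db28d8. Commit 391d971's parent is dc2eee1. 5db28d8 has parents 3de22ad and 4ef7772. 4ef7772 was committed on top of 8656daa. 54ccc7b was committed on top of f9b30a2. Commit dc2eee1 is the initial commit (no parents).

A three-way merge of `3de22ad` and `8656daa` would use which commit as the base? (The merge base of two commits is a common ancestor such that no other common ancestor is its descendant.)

Ancestors of 3de22ad: {0d152b1, 391d971, 3de22ad, 560a720, a9a1d21, dc2eee1}.
Ancestors of 8656daa: {391d971, 560a720, 8656daa, a9a1d21, dc2eee1}.
Common ancestors: {391d971, 560a720, a9a1d21, dc2eee1}.
Among these, a9a1d21 is not an ancestor of any other common ancestor — it is the merge base.

a9a1d21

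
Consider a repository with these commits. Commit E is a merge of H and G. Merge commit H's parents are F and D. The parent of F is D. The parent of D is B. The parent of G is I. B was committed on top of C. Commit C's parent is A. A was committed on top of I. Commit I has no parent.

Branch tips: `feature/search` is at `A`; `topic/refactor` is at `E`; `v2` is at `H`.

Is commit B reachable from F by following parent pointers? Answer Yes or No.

Ancestors of F (commits reachable by following parents): {A, B, C, D, F, I}.
B is in that set, so it is an ancestor of F.

Yes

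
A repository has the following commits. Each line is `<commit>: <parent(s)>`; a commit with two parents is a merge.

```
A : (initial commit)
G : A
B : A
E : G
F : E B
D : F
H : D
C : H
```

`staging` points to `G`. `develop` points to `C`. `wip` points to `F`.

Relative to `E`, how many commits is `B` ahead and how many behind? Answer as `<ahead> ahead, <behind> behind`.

1 ahead, 2 behind

Reachable from B: {A, B}.
Reachable from E: {A, E, G}.
Only in B's history (ahead): {B} — 1.
Only in E's history (behind): {E, G} — 2.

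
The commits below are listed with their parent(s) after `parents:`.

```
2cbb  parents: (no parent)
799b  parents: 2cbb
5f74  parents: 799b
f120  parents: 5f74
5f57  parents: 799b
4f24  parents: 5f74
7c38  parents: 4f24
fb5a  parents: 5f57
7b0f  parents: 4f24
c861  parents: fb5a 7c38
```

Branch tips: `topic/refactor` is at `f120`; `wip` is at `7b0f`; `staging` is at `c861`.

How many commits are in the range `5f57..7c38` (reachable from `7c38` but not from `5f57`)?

Reachable from 7c38: {2cbb, 4f24, 5f74, 799b, 7c38}.
Reachable from 5f57: {2cbb, 5f57, 799b}.
In 7c38's history but not 5f57's: {4f24, 5f74, 7c38} — 3 commits.

3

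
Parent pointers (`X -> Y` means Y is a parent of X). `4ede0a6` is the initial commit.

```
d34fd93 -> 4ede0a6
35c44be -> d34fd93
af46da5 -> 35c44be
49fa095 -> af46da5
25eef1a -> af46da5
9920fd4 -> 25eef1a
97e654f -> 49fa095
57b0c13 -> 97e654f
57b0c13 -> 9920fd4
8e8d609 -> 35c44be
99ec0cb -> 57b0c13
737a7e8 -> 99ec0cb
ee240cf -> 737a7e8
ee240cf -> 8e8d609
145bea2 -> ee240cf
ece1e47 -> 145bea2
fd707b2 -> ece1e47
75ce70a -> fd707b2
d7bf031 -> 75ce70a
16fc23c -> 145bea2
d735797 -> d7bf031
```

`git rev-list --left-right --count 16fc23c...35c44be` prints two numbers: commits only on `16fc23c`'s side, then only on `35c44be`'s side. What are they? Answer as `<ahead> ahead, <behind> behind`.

12 ahead, 0 behind

Reachable from 16fc23c: {145bea2, 16fc23c, 25eef1a, 35c44be, 49fa095, 4ede0a6, 57b0c13, 737a7e8, 8e8d609, 97e654f, 9920fd4, 99ec0cb, af46da5, d34fd93, ee240cf}.
Reachable from 35c44be: {35c44be, 4ede0a6, d34fd93}.
Only in 16fc23c's history (ahead): {145bea2, 16fc23c, 25eef1a, 49fa095, 57b0c13, 737a7e8, 8e8d609, 97e654f, 9920fd4, 99ec0cb, af46da5, ee240cf} — 12.
Only in 35c44be's history (behind): {} — 0.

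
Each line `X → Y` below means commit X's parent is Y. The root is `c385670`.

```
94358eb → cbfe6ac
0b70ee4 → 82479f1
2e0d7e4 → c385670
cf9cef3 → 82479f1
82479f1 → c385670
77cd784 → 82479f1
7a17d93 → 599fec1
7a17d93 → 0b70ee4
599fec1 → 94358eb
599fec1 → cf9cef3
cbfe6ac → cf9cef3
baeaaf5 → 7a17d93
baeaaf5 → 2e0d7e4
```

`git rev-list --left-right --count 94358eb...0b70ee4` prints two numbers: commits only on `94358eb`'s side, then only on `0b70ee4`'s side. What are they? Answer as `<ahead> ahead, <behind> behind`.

3 ahead, 1 behind

Reachable from 94358eb: {82479f1, 94358eb, c385670, cbfe6ac, cf9cef3}.
Reachable from 0b70ee4: {0b70ee4, 82479f1, c385670}.
Only in 94358eb's history (ahead): {94358eb, cbfe6ac, cf9cef3} — 3.
Only in 0b70ee4's history (behind): {0b70ee4} — 1.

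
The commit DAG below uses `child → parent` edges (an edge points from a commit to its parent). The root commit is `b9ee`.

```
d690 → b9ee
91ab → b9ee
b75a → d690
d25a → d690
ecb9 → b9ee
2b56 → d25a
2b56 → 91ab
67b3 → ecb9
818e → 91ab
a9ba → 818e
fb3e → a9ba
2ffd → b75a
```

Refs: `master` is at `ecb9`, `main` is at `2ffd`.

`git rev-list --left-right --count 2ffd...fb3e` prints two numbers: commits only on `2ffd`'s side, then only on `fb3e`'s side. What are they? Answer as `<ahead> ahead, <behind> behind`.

3 ahead, 4 behind

Reachable from 2ffd: {2ffd, b75a, b9ee, d690}.
Reachable from fb3e: {818e, 91ab, a9ba, b9ee, fb3e}.
Only in 2ffd's history (ahead): {2ffd, b75a, d690} — 3.
Only in fb3e's history (behind): {818e, 91ab, a9ba, fb3e} — 4.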